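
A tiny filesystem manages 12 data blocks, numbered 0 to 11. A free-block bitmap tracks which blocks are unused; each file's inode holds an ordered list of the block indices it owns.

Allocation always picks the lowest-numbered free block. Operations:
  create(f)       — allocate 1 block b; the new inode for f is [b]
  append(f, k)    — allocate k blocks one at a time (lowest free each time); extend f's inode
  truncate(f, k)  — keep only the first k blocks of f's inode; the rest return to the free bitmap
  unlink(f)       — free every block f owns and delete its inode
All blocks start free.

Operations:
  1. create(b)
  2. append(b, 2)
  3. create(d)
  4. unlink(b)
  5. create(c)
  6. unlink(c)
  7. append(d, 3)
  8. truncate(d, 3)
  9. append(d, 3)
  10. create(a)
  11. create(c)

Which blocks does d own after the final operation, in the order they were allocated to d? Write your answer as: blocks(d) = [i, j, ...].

blocks(d) = [3, 0, 1, 2, 4, 5]

[1] create(b) — b=0 (map F...........)
[2] append(b, 2) — b=0,1,2 (map FFF.........)
[3] create(d) — b=0,1,2 d=3 (map FFFF........)
[4] unlink(b) — d=3 (map ...F........)
[5] create(c) — c=0 d=3 (map F..F........)
[6] unlink(c) — d=3 (map ...F........)
[7] append(d, 3) — d=3,0,1,2 (map FFFF........)
[8] truncate(d, 3) — d=3,0,1 (map FF.F........)
[9] append(d, 3) — d=3,0,1,2,4,5 (map FFFFFF......)
[10] create(a) — a=6 d=3,0,1,2,4,5 (map FFFFFFF.....)
[11] create(c) — a=6 c=7 d=3,0,1,2,4,5 (map FFFFFFFF....)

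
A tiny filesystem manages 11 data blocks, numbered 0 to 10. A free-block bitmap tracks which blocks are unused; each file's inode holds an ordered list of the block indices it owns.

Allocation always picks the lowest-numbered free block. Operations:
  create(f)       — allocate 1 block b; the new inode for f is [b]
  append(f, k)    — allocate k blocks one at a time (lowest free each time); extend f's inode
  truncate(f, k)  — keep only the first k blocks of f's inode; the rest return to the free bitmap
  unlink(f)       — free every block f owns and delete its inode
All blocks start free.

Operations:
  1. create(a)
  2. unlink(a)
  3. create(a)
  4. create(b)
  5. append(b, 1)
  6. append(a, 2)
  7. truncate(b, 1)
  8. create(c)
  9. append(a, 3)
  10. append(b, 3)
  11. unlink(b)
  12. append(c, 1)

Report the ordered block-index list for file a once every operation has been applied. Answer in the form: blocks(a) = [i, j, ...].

blocks(a) = [0, 3, 4, 5, 6, 7]

create(a): bitmap=F.......... | a=[0]
unlink(a): bitmap=........... | 
create(a): bitmap=F.......... | a=[0]
create(b): bitmap=FF......... | a=[0] b=[1]
append(b, 1): bitmap=FFF........ | a=[0] b=[1, 2]
append(a, 2): bitmap=FFFFF...... | a=[0, 3, 4] b=[1, 2]
truncate(b, 1): bitmap=FF.FF...... | a=[0, 3, 4] b=[1]
create(c): bitmap=FFFFF...... | a=[0, 3, 4] b=[1] c=[2]
append(a, 3): bitmap=FFFFFFFF... | a=[0, 3, 4, 5, 6, 7] b=[1] c=[2]
append(b, 3): bitmap=FFFFFFFFFFF | a=[0, 3, 4, 5, 6, 7] b=[1, 8, 9, 10] c=[2]
unlink(b): bitmap=F.FFFFFF... | a=[0, 3, 4, 5, 6, 7] c=[2]
append(c, 1): bitmap=FFFFFFFF... | a=[0, 3, 4, 5, 6, 7] c=[2, 1]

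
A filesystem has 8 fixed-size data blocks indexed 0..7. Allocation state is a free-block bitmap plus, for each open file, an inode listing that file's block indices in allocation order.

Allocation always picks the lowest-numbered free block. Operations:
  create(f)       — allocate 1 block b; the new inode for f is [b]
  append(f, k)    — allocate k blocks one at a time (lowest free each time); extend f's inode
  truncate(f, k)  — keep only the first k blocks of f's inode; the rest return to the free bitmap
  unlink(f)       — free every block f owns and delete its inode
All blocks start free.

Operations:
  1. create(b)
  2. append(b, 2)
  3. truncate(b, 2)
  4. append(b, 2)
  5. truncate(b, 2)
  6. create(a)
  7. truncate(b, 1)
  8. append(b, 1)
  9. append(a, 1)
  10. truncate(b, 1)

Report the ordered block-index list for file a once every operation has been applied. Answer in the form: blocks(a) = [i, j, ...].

create(b): bitmap=F....... | b=[0]
append(b, 2): bitmap=FFF..... | b=[0, 1, 2]
truncate(b, 2): bitmap=FF...... | b=[0, 1]
append(b, 2): bitmap=FFFF.... | b=[0, 1, 2, 3]
truncate(b, 2): bitmap=FF...... | b=[0, 1]
create(a): bitmap=FFF..... | a=[2] b=[0, 1]
truncate(b, 1): bitmap=F.F..... | a=[2] b=[0]
append(b, 1): bitmap=FFF..... | a=[2] b=[0, 1]
append(a, 1): bitmap=FFFF.... | a=[2, 3] b=[0, 1]
truncate(b, 1): bitmap=F.FF.... | a=[2, 3] b=[0]

blocks(a) = [2, 3]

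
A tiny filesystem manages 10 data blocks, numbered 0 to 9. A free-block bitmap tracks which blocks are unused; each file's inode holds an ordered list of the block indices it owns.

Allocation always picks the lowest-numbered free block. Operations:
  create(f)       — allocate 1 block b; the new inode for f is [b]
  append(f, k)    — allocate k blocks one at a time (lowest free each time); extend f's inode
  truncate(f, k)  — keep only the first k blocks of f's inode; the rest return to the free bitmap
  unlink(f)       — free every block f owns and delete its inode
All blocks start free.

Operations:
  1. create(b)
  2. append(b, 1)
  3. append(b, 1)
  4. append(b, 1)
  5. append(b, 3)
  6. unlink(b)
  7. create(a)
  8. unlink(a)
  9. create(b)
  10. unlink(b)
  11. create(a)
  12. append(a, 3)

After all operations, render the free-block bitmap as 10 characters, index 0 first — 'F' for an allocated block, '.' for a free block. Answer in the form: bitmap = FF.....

bitmap = FFFF......

  1. create(b)  ⇒  F.........  {b→[0]}
  2. append(b, 1)  ⇒  FF........  {b→[0, 1]}
  3. append(b, 1)  ⇒  FFF.......  {b→[0, 1, 2]}
  4. append(b, 1)  ⇒  FFFF......  {b→[0, 1, 2, 3]}
  5. append(b, 3)  ⇒  FFFFFFF...  {b→[0, 1, 2, 3, 4, 5, 6]}
  6. unlink(b)  ⇒  ..........  {}
  7. create(a)  ⇒  F.........  {a→[0]}
  8. unlink(a)  ⇒  ..........  {}
  9. create(b)  ⇒  F.........  {b→[0]}
  10. unlink(b)  ⇒  ..........  {}
  11. create(a)  ⇒  F.........  {a→[0]}
  12. append(a, 3)  ⇒  FFFF......  {a→[0, 1, 2, 3]}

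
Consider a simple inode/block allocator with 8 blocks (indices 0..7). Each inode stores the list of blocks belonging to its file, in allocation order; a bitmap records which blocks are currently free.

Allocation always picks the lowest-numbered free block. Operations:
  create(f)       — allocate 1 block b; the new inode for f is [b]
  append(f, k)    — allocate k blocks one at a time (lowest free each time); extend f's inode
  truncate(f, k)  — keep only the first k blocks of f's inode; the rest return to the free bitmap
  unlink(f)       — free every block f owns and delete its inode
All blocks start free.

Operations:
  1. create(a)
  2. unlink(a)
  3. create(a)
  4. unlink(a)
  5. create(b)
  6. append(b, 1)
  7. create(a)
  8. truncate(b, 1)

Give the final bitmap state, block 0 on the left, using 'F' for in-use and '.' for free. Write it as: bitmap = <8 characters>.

  1. create(a)  ⇒  F.......  {a→[0]}
  2. unlink(a)  ⇒  ........  {}
  3. create(a)  ⇒  F.......  {a→[0]}
  4. unlink(a)  ⇒  ........  {}
  5. create(b)  ⇒  F.......  {b→[0]}
  6. append(b, 1)  ⇒  FF......  {b→[0, 1]}
  7. create(a)  ⇒  FFF.....  {a→[2]; b→[0, 1]}
  8. truncate(b, 1)  ⇒  F.F.....  {a→[2]; b→[0]}

bitmap = F.F.....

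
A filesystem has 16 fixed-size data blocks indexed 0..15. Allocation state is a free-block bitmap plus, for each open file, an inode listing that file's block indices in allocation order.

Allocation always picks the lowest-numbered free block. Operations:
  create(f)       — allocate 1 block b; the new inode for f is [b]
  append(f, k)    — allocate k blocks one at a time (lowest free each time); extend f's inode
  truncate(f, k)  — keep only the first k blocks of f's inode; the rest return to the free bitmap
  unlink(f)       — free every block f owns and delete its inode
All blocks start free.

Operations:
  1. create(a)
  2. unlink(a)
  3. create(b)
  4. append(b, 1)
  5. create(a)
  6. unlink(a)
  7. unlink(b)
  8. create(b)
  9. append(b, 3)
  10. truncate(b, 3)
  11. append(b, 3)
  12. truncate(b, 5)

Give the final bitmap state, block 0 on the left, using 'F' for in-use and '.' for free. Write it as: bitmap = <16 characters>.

bitmap = FFFFF...........

  1. create(a)  ⇒  F...............  {a→[0]}
  2. unlink(a)  ⇒  ................  {}
  3. create(b)  ⇒  F...............  {b→[0]}
  4. append(b, 1)  ⇒  FF..............  {b→[0, 1]}
  5. create(a)  ⇒  FFF.............  {a→[2]; b→[0, 1]}
  6. unlink(a)  ⇒  FF..............  {b→[0, 1]}
  7. unlink(b)  ⇒  ................  {}
  8. create(b)  ⇒  F...............  {b→[0]}
  9. append(b, 3)  ⇒  FFFF............  {b→[0, 1, 2, 3]}
  10. truncate(b, 3)  ⇒  FFF.............  {b→[0, 1, 2]}
  11. append(b, 3)  ⇒  FFFFFF..........  {b→[0, 1, 2, 3, 4, 5]}
  12. truncate(b, 5)  ⇒  FFFFF...........  {b→[0, 1, 2, 3, 4]}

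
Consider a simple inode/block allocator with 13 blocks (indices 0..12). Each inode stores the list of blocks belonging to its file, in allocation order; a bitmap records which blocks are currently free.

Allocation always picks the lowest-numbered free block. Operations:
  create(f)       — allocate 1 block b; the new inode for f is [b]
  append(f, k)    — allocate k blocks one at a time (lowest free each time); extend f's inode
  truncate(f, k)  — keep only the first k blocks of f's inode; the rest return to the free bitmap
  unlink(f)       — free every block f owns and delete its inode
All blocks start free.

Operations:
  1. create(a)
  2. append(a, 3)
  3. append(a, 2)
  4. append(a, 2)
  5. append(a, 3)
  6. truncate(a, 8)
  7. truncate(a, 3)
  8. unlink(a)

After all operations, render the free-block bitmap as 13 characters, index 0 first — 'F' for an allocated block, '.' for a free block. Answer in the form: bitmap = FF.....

bitmap = .............

create(a): bitmap=F............ | a=[0]
append(a, 3): bitmap=FFFF......... | a=[0, 1, 2, 3]
append(a, 2): bitmap=FFFFFF....... | a=[0, 1, 2, 3, 4, 5]
append(a, 2): bitmap=FFFFFFFF..... | a=[0, 1, 2, 3, 4, 5, 6, 7]
append(a, 3): bitmap=FFFFFFFFFFF.. | a=[0, 1, 2, 3, 4, 5, 6, 7, 8, 9, 10]
truncate(a, 8): bitmap=FFFFFFFF..... | a=[0, 1, 2, 3, 4, 5, 6, 7]
truncate(a, 3): bitmap=FFF.......... | a=[0, 1, 2]
unlink(a): bitmap=............. | 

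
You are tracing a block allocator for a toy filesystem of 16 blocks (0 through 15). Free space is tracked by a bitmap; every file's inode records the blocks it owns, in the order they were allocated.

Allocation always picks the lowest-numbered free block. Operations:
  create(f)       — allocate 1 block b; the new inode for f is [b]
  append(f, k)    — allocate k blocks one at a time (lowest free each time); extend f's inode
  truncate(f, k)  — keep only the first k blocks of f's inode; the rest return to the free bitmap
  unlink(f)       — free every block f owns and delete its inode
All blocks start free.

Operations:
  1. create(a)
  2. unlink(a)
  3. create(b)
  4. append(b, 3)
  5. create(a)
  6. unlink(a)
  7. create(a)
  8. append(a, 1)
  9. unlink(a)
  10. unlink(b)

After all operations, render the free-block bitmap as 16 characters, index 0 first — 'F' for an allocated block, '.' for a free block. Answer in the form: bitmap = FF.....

  1. create(a)  ⇒  F...............  {a→[0]}
  2. unlink(a)  ⇒  ................  {}
  3. create(b)  ⇒  F...............  {b→[0]}
  4. append(b, 3)  ⇒  FFFF............  {b→[0, 1, 2, 3]}
  5. create(a)  ⇒  FFFFF...........  {a→[4]; b→[0, 1, 2, 3]}
  6. unlink(a)  ⇒  FFFF............  {b→[0, 1, 2, 3]}
  7. create(a)  ⇒  FFFFF...........  {a→[4]; b→[0, 1, 2, 3]}
  8. append(a, 1)  ⇒  FFFFFF..........  {a→[4, 5]; b→[0, 1, 2, 3]}
  9. unlink(a)  ⇒  FFFF............  {b→[0, 1, 2, 3]}
  10. unlink(b)  ⇒  ................  {}

bitmap = ................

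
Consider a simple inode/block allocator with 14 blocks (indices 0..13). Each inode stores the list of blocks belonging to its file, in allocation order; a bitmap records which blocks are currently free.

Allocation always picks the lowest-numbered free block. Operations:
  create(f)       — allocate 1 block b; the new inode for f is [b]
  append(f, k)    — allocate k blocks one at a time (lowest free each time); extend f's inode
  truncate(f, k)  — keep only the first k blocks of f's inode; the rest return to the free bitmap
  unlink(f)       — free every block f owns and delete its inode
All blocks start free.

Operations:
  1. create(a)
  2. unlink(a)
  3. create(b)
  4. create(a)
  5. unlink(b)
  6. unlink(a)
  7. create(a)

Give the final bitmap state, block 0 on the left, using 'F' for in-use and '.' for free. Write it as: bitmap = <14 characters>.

bitmap = F.............

create(a): bitmap=F............. | a=[0]
unlink(a): bitmap=.............. | 
create(b): bitmap=F............. | b=[0]
create(a): bitmap=FF............ | a=[1] b=[0]
unlink(b): bitmap=.F............ | a=[1]
unlink(a): bitmap=.............. | 
create(a): bitmap=F............. | a=[0]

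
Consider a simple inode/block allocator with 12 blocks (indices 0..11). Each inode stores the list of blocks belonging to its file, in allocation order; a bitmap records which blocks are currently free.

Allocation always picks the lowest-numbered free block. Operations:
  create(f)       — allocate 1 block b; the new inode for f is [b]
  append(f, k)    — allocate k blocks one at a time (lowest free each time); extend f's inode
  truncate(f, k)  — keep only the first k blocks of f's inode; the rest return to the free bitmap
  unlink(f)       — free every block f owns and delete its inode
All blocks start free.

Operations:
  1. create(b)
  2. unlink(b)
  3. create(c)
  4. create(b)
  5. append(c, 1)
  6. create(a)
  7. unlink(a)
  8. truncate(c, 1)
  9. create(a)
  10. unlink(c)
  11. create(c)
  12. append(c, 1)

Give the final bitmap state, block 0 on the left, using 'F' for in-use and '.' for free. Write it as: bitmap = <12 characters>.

  1. create(b)  ⇒  F...........  {b→[0]}
  2. unlink(b)  ⇒  ............  {}
  3. create(c)  ⇒  F...........  {c→[0]}
  4. create(b)  ⇒  FF..........  {b→[1]; c→[0]}
  5. append(c, 1)  ⇒  FFF.........  {b→[1]; c→[0, 2]}
  6. create(a)  ⇒  FFFF........  {a→[3]; b→[1]; c→[0, 2]}
  7. unlink(a)  ⇒  FFF.........  {b→[1]; c→[0, 2]}
  8. truncate(c, 1)  ⇒  FF..........  {b→[1]; c→[0]}
  9. create(a)  ⇒  FFF.........  {a→[2]; b→[1]; c→[0]}
  10. unlink(c)  ⇒  .FF.........  {a→[2]; b→[1]}
  11. create(c)  ⇒  FFF.........  {a→[2]; b→[1]; c→[0]}
  12. append(c, 1)  ⇒  FFFF........  {a→[2]; b→[1]; c→[0, 3]}

bitmap = FFFF........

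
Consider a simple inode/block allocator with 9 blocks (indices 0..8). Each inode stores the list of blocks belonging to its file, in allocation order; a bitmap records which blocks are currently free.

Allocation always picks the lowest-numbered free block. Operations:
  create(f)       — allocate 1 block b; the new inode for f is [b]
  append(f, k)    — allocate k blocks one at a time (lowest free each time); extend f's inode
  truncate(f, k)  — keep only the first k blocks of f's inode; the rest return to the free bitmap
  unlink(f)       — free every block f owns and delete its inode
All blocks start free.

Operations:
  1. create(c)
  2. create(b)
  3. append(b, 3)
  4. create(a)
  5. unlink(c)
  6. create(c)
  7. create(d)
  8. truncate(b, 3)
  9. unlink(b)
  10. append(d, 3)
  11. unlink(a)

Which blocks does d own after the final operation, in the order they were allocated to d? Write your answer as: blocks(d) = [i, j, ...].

blocks(d) = [6, 1, 2, 3]

create(c): bitmap=F........ | c=[0]
create(b): bitmap=FF....... | b=[1] c=[0]
append(b, 3): bitmap=FFFFF.... | b=[1, 2, 3, 4] c=[0]
create(a): bitmap=FFFFFF... | a=[5] b=[1, 2, 3, 4] c=[0]
unlink(c): bitmap=.FFFFF... | a=[5] b=[1, 2, 3, 4]
create(c): bitmap=FFFFFF... | a=[5] b=[1, 2, 3, 4] c=[0]
create(d): bitmap=FFFFFFF.. | a=[5] b=[1, 2, 3, 4] c=[0] d=[6]
truncate(b, 3): bitmap=FFFF.FF.. | a=[5] b=[1, 2, 3] c=[0] d=[6]
unlink(b): bitmap=F....FF.. | a=[5] c=[0] d=[6]
append(d, 3): bitmap=FFFF.FF.. | a=[5] c=[0] d=[6, 1, 2, 3]
unlink(a): bitmap=FFFF..F.. | c=[0] d=[6, 1, 2, 3]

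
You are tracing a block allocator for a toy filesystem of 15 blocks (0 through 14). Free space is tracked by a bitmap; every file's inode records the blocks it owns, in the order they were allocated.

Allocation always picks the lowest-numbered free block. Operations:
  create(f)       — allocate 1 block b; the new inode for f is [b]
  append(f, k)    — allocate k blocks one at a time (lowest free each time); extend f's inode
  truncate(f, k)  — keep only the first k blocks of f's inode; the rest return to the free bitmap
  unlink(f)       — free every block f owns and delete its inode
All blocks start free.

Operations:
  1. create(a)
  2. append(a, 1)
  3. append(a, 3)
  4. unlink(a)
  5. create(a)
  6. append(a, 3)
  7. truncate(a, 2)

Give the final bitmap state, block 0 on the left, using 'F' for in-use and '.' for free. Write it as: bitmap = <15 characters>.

bitmap = FF.............

  1. create(a)  ⇒  F..............  {a→[0]}
  2. append(a, 1)  ⇒  FF.............  {a→[0, 1]}
  3. append(a, 3)  ⇒  FFFFF..........  {a→[0, 1, 2, 3, 4]}
  4. unlink(a)  ⇒  ...............  {}
  5. create(a)  ⇒  F..............  {a→[0]}
  6. append(a, 3)  ⇒  FFFF...........  {a→[0, 1, 2, 3]}
  7. truncate(a, 2)  ⇒  FF.............  {a→[0, 1]}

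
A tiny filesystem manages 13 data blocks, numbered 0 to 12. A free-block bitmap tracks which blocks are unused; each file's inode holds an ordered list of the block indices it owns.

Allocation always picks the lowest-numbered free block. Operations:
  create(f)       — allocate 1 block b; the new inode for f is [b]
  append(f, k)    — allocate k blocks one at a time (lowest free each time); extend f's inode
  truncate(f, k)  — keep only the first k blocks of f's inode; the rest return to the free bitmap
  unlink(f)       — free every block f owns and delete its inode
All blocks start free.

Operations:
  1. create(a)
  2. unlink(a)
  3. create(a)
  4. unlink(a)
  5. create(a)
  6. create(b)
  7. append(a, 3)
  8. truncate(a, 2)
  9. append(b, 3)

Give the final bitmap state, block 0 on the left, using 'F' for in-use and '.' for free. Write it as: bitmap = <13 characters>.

create(a): bitmap=F............ | a=[0]
unlink(a): bitmap=............. | 
create(a): bitmap=F............ | a=[0]
unlink(a): bitmap=............. | 
create(a): bitmap=F............ | a=[0]
create(b): bitmap=FF........... | a=[0] b=[1]
append(a, 3): bitmap=FFFFF........ | a=[0, 2, 3, 4] b=[1]
truncate(a, 2): bitmap=FFF.......... | a=[0, 2] b=[1]
append(b, 3): bitmap=FFFFFF....... | a=[0, 2] b=[1, 3, 4, 5]

bitmap = FFFFFF.......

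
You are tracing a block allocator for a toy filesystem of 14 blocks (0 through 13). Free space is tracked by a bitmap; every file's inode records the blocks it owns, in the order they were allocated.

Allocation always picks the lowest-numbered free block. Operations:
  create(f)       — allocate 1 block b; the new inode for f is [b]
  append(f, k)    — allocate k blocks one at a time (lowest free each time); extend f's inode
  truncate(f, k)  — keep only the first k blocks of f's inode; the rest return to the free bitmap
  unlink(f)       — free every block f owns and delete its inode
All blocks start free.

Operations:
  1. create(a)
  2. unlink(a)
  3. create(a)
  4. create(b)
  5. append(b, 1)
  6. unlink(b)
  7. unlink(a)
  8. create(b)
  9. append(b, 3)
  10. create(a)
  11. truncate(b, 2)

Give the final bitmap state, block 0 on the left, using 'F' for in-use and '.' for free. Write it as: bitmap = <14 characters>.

bitmap = FF..F.........

after create(a) → a:[0]  free=[F.............]
after unlink(a) →   free=[..............]
after create(a) → a:[0]  free=[F.............]
after create(b) → a:[0], b:[1]  free=[FF............]
after append(b, 1) → a:[0], b:[1, 2]  free=[FFF...........]
after unlink(b) → a:[0]  free=[F.............]
after unlink(a) →   free=[..............]
after create(b) → b:[0]  free=[F.............]
after append(b, 3) → b:[0, 1, 2, 3]  free=[FFFF..........]
after create(a) → a:[4], b:[0, 1, 2, 3]  free=[FFFFF.........]
after truncate(b, 2) → a:[4], b:[0, 1]  free=[FF..F.........]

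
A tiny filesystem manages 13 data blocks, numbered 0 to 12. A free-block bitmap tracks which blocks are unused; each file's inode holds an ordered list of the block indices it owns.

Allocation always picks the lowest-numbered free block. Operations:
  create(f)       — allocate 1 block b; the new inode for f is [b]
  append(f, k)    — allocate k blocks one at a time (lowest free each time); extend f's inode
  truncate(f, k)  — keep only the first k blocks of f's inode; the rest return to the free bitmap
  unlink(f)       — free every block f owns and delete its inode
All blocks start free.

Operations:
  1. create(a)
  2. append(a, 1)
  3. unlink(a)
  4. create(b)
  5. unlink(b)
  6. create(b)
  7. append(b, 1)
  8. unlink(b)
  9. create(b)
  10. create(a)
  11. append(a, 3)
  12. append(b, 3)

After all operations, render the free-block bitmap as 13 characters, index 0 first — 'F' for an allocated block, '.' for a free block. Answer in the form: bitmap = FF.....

[1] create(a) — a=0 (map F............)
[2] append(a, 1) — a=0,1 (map FF...........)
[3] unlink(a) —  (map .............)
[4] create(b) — b=0 (map F............)
[5] unlink(b) —  (map .............)
[6] create(b) — b=0 (map F............)
[7] append(b, 1) — b=0,1 (map FF...........)
[8] unlink(b) —  (map .............)
[9] create(b) — b=0 (map F............)
[10] create(a) — a=1 b=0 (map FF...........)
[11] append(a, 3) — a=1,2,3,4 b=0 (map FFFFF........)
[12] append(b, 3) — a=1,2,3,4 b=0,5,6,7 (map FFFFFFFF.....)

bitmap = FFFFFFFF.....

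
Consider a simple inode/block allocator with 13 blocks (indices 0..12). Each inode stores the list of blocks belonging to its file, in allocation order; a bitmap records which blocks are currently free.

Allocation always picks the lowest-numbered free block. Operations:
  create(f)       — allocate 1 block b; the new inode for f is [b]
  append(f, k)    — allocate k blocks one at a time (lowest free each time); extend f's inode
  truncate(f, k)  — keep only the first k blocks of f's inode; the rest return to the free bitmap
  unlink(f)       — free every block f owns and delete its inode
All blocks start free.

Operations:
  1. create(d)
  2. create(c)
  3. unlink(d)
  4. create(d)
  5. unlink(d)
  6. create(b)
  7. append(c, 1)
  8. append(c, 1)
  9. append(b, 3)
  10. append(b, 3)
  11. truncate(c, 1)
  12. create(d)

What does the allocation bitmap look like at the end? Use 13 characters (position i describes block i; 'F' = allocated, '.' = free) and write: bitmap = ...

after create(d) → d:[0]  free=[F............]
after create(c) → c:[1], d:[0]  free=[FF...........]
after unlink(d) → c:[1]  free=[.F...........]
after create(d) → c:[1], d:[0]  free=[FF...........]
after unlink(d) → c:[1]  free=[.F...........]
after create(b) → b:[0], c:[1]  free=[FF...........]
after append(c, 1) → b:[0], c:[1, 2]  free=[FFF..........]
after append(c, 1) → b:[0], c:[1, 2, 3]  free=[FFFF.........]
after append(b, 3) → b:[0, 4, 5, 6], c:[1, 2, 3]  free=[FFFFFFF......]
after append(b, 3) → b:[0, 4, 5, 6, 7, 8, 9], c:[1, 2, 3]  free=[FFFFFFFFFF...]
after truncate(c, 1) → b:[0, 4, 5, 6, 7, 8, 9], c:[1]  free=[FF..FFFFFF...]
after create(d) → b:[0, 4, 5, 6, 7, 8, 9], c:[1], d:[2]  free=[FFF.FFFFFF...]

bitmap = FFF.FFFFFF...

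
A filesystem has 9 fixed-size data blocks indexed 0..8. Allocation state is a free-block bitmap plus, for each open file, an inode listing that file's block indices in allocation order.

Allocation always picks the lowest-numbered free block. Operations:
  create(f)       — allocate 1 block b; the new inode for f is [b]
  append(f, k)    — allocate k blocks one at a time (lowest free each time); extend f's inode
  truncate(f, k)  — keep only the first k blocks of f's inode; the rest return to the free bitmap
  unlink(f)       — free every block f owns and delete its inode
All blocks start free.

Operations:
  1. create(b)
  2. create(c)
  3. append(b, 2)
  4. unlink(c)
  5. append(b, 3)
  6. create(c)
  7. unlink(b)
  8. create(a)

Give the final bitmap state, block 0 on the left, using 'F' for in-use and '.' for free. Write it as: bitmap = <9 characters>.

bitmap = F.....F..

after create(b) → b:[0]  free=[F........]
after create(c) → b:[0], c:[1]  free=[FF.......]
after append(b, 2) → b:[0, 2, 3], c:[1]  free=[FFFF.....]
after unlink(c) → b:[0, 2, 3]  free=[F.FF.....]
after append(b, 3) → b:[0, 2, 3, 1, 4, 5]  free=[FFFFFF...]
after create(c) → b:[0, 2, 3, 1, 4, 5], c:[6]  free=[FFFFFFF..]
after unlink(b) → c:[6]  free=[......F..]
after create(a) → a:[0], c:[6]  free=[F.....F..]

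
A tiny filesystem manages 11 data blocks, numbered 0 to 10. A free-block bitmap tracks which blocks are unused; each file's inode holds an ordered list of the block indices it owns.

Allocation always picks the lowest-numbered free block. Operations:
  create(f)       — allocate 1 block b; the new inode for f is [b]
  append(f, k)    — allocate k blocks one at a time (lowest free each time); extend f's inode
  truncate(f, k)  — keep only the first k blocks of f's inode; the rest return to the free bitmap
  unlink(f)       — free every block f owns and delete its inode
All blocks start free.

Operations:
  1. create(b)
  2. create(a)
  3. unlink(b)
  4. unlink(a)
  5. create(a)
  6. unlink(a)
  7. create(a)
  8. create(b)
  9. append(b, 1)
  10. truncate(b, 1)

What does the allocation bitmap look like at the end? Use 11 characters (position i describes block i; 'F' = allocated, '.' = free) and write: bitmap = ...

bitmap = FF.........

[1] create(b) — b=0 (map F..........)
[2] create(a) — a=1 b=0 (map FF.........)
[3] unlink(b) — a=1 (map .F.........)
[4] unlink(a) —  (map ...........)
[5] create(a) — a=0 (map F..........)
[6] unlink(a) —  (map ...........)
[7] create(a) — a=0 (map F..........)
[8] create(b) — a=0 b=1 (map FF.........)
[9] append(b, 1) — a=0 b=1,2 (map FFF........)
[10] truncate(b, 1) — a=0 b=1 (map FF.........)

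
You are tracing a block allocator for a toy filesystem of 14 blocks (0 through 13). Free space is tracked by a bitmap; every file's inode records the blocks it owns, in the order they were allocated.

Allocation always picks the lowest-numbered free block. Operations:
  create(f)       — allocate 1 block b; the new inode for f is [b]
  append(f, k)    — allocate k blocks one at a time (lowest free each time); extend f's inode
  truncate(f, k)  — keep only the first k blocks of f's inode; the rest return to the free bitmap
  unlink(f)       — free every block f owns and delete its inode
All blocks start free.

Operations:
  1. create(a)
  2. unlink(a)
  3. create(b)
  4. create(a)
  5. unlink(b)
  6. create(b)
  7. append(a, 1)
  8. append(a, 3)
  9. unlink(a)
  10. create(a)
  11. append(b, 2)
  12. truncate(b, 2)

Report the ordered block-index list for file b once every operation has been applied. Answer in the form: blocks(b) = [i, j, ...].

blocks(b) = [0, 2]

after create(a) → a:[0]  free=[F.............]
after unlink(a) →   free=[..............]
after create(b) → b:[0]  free=[F.............]
after create(a) → a:[1], b:[0]  free=[FF............]
after unlink(b) → a:[1]  free=[.F............]
after create(b) → a:[1], b:[0]  free=[FF............]
after append(a, 1) → a:[1, 2], b:[0]  free=[FFF...........]
after append(a, 3) → a:[1, 2, 3, 4, 5], b:[0]  free=[FFFFFF........]
after unlink(a) → b:[0]  free=[F.............]
after create(a) → a:[1], b:[0]  free=[FF............]
after append(b, 2) → a:[1], b:[0, 2, 3]  free=[FFFF..........]
after truncate(b, 2) → a:[1], b:[0, 2]  free=[FFF...........]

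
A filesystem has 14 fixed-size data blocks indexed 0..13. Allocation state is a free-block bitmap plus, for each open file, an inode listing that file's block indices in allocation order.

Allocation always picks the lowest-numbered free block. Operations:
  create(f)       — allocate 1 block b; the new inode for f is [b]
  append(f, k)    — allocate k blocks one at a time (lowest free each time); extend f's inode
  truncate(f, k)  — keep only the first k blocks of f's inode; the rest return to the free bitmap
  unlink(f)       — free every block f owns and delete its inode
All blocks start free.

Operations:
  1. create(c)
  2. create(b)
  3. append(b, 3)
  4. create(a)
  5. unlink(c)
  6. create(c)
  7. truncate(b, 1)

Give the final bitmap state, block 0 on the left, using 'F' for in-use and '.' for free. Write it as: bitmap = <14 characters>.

  1. create(c)  ⇒  F.............  {c→[0]}
  2. create(b)  ⇒  FF............  {b→[1]; c→[0]}
  3. append(b, 3)  ⇒  FFFFF.........  {b→[1, 2, 3, 4]; c→[0]}
  4. create(a)  ⇒  FFFFFF........  {a→[5]; b→[1, 2, 3, 4]; c→[0]}
  5. unlink(c)  ⇒  .FFFFF........  {a→[5]; b→[1, 2, 3, 4]}
  6. create(c)  ⇒  FFFFFF........  {a→[5]; b→[1, 2, 3, 4]; c→[0]}
  7. truncate(b, 1)  ⇒  FF...F........  {a→[5]; b→[1]; c→[0]}

bitmap = FF...F........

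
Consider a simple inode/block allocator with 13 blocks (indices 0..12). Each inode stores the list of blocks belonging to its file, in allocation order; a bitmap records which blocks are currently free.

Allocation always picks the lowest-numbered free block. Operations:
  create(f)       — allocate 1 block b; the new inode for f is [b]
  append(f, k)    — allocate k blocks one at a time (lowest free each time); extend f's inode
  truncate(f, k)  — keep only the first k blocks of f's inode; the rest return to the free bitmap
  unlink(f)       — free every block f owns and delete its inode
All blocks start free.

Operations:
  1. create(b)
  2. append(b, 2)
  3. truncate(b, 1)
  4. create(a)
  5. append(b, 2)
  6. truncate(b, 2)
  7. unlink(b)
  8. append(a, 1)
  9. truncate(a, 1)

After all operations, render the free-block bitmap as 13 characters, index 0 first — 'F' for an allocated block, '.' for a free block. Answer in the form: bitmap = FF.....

  1. create(b)  ⇒  F............  {b→[0]}
  2. append(b, 2)  ⇒  FFF..........  {b→[0, 1, 2]}
  3. truncate(b, 1)  ⇒  F............  {b→[0]}
  4. create(a)  ⇒  FF...........  {a→[1]; b→[0]}
  5. append(b, 2)  ⇒  FFFF.........  {a→[1]; b→[0, 2, 3]}
  6. truncate(b, 2)  ⇒  FFF..........  {a→[1]; b→[0, 2]}
  7. unlink(b)  ⇒  .F...........  {a→[1]}
  8. append(a, 1)  ⇒  FF...........  {a→[1, 0]}
  9. truncate(a, 1)  ⇒  .F...........  {a→[1]}

bitmap = .F...........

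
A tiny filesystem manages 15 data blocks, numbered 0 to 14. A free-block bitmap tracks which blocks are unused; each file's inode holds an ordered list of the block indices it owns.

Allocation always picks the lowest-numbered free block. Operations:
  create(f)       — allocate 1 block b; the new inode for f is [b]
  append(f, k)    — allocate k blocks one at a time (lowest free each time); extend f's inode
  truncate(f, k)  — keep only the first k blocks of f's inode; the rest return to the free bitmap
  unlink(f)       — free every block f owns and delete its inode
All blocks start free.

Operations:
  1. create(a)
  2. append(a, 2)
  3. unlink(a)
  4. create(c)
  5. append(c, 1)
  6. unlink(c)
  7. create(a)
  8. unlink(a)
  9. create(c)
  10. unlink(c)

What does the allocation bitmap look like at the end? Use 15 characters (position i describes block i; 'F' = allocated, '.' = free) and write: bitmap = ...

bitmap = ...............

[1] create(a) — a=0 (map F..............)
[2] append(a, 2) — a=0,1,2 (map FFF............)
[3] unlink(a) —  (map ...............)
[4] create(c) — c=0 (map F..............)
[5] append(c, 1) — c=0,1 (map FF.............)
[6] unlink(c) —  (map ...............)
[7] create(a) — a=0 (map F..............)
[8] unlink(a) —  (map ...............)
[9] create(c) — c=0 (map F..............)
[10] unlink(c) —  (map ...............)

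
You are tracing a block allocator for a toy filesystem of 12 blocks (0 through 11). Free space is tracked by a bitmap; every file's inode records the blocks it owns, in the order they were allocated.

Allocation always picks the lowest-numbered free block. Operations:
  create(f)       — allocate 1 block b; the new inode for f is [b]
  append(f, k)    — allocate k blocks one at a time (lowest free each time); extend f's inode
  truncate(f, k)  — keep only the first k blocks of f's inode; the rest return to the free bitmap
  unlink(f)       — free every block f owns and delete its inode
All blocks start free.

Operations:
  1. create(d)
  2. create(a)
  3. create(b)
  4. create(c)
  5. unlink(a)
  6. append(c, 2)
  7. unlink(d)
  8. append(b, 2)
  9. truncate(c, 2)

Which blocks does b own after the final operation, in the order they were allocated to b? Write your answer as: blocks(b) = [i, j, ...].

  1. create(d)  ⇒  F...........  {d→[0]}
  2. create(a)  ⇒  FF..........  {a→[1]; d→[0]}
  3. create(b)  ⇒  FFF.........  {a→[1]; b→[2]; d→[0]}
  4. create(c)  ⇒  FFFF........  {a→[1]; b→[2]; c→[3]; d→[0]}
  5. unlink(a)  ⇒  F.FF........  {b→[2]; c→[3]; d→[0]}
  6. append(c, 2)  ⇒  FFFFF.......  {b→[2]; c→[3, 1, 4]; d→[0]}
  7. unlink(d)  ⇒  .FFFF.......  {b→[2]; c→[3, 1, 4]}
  8. append(b, 2)  ⇒  FFFFFF......  {b→[2, 0, 5]; c→[3, 1, 4]}
  9. truncate(c, 2)  ⇒  FFFF.F......  {b→[2, 0, 5]; c→[3, 1]}

blocks(b) = [2, 0, 5]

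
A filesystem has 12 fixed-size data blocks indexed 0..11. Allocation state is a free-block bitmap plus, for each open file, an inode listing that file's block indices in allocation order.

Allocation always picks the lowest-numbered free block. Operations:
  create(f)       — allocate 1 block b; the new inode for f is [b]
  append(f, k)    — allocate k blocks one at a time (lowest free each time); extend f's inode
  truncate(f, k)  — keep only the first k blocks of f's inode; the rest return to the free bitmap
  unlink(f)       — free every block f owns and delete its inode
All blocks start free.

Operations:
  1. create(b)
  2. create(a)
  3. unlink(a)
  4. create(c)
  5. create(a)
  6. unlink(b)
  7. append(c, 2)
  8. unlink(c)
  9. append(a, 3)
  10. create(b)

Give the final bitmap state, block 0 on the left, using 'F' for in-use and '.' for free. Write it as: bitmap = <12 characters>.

bitmap = FFFFF.......

  1. create(b)  ⇒  F...........  {b→[0]}
  2. create(a)  ⇒  FF..........  {a→[1]; b→[0]}
  3. unlink(a)  ⇒  F...........  {b→[0]}
  4. create(c)  ⇒  FF..........  {b→[0]; c→[1]}
  5. create(a)  ⇒  FFF.........  {a→[2]; b→[0]; c→[1]}
  6. unlink(b)  ⇒  .FF.........  {a→[2]; c→[1]}
  7. append(c, 2)  ⇒  FFFF........  {a→[2]; c→[1, 0, 3]}
  8. unlink(c)  ⇒  ..F.........  {a→[2]}
  9. append(a, 3)  ⇒  FFFF........  {a→[2, 0, 1, 3]}
  10. create(b)  ⇒  FFFFF.......  {a→[2, 0, 1, 3]; b→[4]}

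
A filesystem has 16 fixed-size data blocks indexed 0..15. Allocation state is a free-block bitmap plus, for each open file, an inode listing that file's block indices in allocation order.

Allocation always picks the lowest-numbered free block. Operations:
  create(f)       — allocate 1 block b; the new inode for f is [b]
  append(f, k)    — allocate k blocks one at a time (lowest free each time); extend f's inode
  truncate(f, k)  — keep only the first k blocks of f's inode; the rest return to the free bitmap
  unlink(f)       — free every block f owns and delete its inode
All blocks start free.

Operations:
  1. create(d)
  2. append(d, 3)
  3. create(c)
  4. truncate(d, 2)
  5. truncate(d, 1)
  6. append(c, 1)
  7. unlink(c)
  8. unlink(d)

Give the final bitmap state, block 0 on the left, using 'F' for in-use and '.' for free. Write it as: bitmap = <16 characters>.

bitmap = ................

create(d): bitmap=F............... | d=[0]
append(d, 3): bitmap=FFFF............ | d=[0, 1, 2, 3]
create(c): bitmap=FFFFF........... | c=[4] d=[0, 1, 2, 3]
truncate(d, 2): bitmap=FF..F........... | c=[4] d=[0, 1]
truncate(d, 1): bitmap=F...F........... | c=[4] d=[0]
append(c, 1): bitmap=FF..F........... | c=[4, 1] d=[0]
unlink(c): bitmap=F............... | d=[0]
unlink(d): bitmap=................ | 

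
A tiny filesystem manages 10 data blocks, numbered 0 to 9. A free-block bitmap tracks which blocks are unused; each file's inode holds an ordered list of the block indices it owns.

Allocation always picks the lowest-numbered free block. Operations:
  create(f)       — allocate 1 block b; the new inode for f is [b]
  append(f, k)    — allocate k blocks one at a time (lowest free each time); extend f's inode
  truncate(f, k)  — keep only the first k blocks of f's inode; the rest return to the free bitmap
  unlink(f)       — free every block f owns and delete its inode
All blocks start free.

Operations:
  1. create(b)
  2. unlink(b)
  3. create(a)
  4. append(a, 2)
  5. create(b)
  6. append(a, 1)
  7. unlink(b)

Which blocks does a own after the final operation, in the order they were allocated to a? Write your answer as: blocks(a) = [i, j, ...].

after create(b) → b:[0]  free=[F.........]
after unlink(b) →   free=[..........]
after create(a) → a:[0]  free=[F.........]
after append(a, 2) → a:[0, 1, 2]  free=[FFF.......]
after create(b) → a:[0, 1, 2], b:[3]  free=[FFFF......]
after append(a, 1) → a:[0, 1, 2, 4], b:[3]  free=[FFFFF.....]
after unlink(b) → a:[0, 1, 2, 4]  free=[FFF.F.....]

blocks(a) = [0, 1, 2, 4]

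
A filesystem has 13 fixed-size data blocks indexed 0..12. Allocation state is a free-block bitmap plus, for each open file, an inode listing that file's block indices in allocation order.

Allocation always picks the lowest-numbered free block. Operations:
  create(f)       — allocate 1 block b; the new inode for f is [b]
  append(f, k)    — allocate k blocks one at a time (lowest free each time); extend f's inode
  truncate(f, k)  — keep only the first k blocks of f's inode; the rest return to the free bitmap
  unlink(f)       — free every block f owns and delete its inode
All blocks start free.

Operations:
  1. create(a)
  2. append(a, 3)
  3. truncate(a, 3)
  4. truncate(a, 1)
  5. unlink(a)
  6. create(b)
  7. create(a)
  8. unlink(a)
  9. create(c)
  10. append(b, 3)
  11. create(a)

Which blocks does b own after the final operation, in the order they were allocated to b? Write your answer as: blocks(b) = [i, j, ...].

blocks(b) = [0, 2, 3, 4]

create(a): bitmap=F............ | a=[0]
append(a, 3): bitmap=FFFF......... | a=[0, 1, 2, 3]
truncate(a, 3): bitmap=FFF.......... | a=[0, 1, 2]
truncate(a, 1): bitmap=F............ | a=[0]
unlink(a): bitmap=............. | 
create(b): bitmap=F............ | b=[0]
create(a): bitmap=FF........... | a=[1] b=[0]
unlink(a): bitmap=F............ | b=[0]
create(c): bitmap=FF........... | b=[0] c=[1]
append(b, 3): bitmap=FFFFF........ | b=[0, 2, 3, 4] c=[1]
create(a): bitmap=FFFFFF....... | a=[5] b=[0, 2, 3, 4] c=[1]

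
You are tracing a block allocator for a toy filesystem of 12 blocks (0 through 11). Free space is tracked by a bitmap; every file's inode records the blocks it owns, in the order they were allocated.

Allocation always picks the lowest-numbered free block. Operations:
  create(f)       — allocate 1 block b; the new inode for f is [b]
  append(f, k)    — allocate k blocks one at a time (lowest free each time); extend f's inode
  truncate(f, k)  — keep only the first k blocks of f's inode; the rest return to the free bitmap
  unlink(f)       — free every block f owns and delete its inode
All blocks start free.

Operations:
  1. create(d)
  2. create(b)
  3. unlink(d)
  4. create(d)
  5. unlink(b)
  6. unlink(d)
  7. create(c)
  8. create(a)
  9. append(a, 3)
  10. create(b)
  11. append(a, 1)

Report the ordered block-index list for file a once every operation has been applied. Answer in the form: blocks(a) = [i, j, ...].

create(d): bitmap=F........... | d=[0]
create(b): bitmap=FF.......... | b=[1] d=[0]
unlink(d): bitmap=.F.......... | b=[1]
create(d): bitmap=FF.......... | b=[1] d=[0]
unlink(b): bitmap=F........... | d=[0]
unlink(d): bitmap=............ | 
create(c): bitmap=F........... | c=[0]
create(a): bitmap=FF.......... | a=[1] c=[0]
append(a, 3): bitmap=FFFFF....... | a=[1, 2, 3, 4] c=[0]
create(b): bitmap=FFFFFF...... | a=[1, 2, 3, 4] b=[5] c=[0]
append(a, 1): bitmap=FFFFFFF..... | a=[1, 2, 3, 4, 6] b=[5] c=[0]

blocks(a) = [1, 2, 3, 4, 6]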